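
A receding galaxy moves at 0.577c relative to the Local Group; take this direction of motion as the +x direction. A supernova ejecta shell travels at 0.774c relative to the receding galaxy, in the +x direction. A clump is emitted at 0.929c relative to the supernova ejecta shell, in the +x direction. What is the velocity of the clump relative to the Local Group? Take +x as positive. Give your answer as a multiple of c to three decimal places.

Apply u = (u' + v)/(1 + u'v/c²) successively, working outward toward the Local Group.
Start: velocity of the receding galaxy relative to the Local Group = 0.5770c.
Compose with the supernova ejecta shell (u' = 0.774 in the receding galaxy frame): u_1 = (0.774 + 0.577) / (1 + 0.774·0.577) = 1.3510/1.4466 = 0.9339.
Compose with the clump (u' = 0.929 in the supernova ejecta shell frame): u_2 = (0.929 + 0.934) / (1 + 0.929·0.934) = 1.8629/1.8676 = 0.9975.

0.997c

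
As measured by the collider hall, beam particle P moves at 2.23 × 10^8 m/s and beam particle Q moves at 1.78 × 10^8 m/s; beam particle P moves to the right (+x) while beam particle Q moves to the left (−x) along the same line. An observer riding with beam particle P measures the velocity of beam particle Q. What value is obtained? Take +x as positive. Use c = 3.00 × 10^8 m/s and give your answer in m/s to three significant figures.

β_A = 0.743, β_B = -0.593 (dividing each by c = 3.00 × 10^8 m/s).
Transform to A's frame with the inverse velocity-addition law: u' = (u − v)/(1 − uv/c²), taking u = β_B and v = β_A.
u' = (-0.593 − 0.743) / (1 − (0.743)(-0.593)) = -1.3367/1.4410 = -0.9276.
u' = -0.9276 × 3.00 × 10^8 m/s.

-2.78 × 10^8 m/s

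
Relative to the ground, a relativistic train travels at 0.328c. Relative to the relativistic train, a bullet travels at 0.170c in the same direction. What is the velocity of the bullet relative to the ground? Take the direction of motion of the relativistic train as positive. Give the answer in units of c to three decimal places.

0.472c

With v = 0.328 and u' = 0.170 (in units of c),
u = (u' + v)/(1 + u'v/c²):
u = (0.170 + 0.328) / (1 + 0.170·0.328) = 0.4980/1.0558 = 0.4717
(Galilean addition would give +0.498c.)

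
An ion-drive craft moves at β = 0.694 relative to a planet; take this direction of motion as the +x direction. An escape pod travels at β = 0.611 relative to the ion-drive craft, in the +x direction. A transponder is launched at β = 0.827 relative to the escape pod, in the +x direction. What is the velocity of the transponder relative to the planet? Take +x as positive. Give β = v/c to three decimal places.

Apply u = (u' + v)/(1 + u'v/c²) successively, working outward toward the planet.
Start: velocity of the ion-drive craft relative to the planet = 0.6940c.
Compose with the escape pod (u' = 0.611 in the ion-drive craft frame): u_1 = (0.611 + 0.694) / (1 + 0.611·0.694) = 1.3050/1.4240 = 0.9164.
Compose with the transponder (u' = 0.827 in the escape pod frame): u_2 = (0.827 + 0.916) / (1 + 0.827·0.916) = 1.7434/1.7579 = 0.9918.

β = 0.992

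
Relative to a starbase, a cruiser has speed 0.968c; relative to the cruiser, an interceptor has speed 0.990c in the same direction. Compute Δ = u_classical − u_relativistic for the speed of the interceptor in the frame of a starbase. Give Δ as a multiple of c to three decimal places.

Δ = 0.958c

Galilean: u_cl = 0.990 + 0.968 = 1.9580.
Relativistic: u_rel = (0.990 + 0.968) / (1 + 0.990·0.968) = 1.9580/1.9583 = 0.9998.
Δ = 1.9580 − 0.9998 = 0.9582.
(The classical prediction exceeds c; the relativistic result does not.)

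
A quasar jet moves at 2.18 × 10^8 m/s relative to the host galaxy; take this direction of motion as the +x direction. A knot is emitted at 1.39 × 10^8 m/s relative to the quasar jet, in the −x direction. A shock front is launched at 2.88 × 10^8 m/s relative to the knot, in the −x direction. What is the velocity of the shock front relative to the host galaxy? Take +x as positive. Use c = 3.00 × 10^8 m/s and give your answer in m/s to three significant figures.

-2.73 × 10^8 m/s

Apply u = (u' + v)/(1 + u'v/c²) successively, working outward toward the host galaxy.
(Dividing each given speed by c = 3.00 × 10^8 m/s to work in units of c.)
Start: velocity of the quasar jet relative to the host galaxy = 0.7267c.
Compose with the knot (u' = -0.463 in the quasar jet frame): u_1 = (-0.463 + 0.727) / (1 + (-0.463)·0.727) = 0.2633/0.6633 = 0.3970.
Compose with the shock front (u' = -0.960 in the knot frame): u_2 = (-0.960 + 0.397) / (1 + (-0.960)·0.397) = -0.5630/0.6189 = -0.9097.
So u = -0.9097 × 3.00 × 10^8 m/s.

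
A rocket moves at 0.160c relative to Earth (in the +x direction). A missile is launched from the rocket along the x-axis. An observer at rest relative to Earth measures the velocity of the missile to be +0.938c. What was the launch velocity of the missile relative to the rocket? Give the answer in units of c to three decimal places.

Invert the composition law: u' = (u − v)/(1 − uv/c²).
u' = (0.938 − 0.160) / (1 − (0.938)(0.160)) = 0.7780/0.8499 = 0.9154.

+0.915c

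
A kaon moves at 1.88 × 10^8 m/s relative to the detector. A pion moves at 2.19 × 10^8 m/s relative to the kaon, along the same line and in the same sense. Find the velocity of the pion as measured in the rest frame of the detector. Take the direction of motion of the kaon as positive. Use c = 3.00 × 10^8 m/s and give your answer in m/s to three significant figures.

2.79 × 10^8 m/s

In units of c (dividing by 3.00 × 10^8 m/s): v = 0.627, u' = 0.730.
u = (u' + v)/(1 + u'v/c²):
u = (0.730 + 0.627) / (1 + 0.730·0.627) = 1.3567/1.4575 = 0.9308
(Galilean addition would give +1.357c, exceeding c.)
Converting back: u = 0.9308 × 3.00 × 10^8 m/s.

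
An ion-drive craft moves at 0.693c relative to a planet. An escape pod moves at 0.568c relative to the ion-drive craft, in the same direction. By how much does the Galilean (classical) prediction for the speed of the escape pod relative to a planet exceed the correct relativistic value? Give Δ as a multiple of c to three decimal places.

Galilean: u_cl = 0.568 + 0.693 = 1.2610.
Relativistic: u_rel = (0.568 + 0.693) / (1 + 0.568·0.693) = 1.2610/1.3936 = 0.9048.
Δ = 1.2610 − 0.9048 = 0.3562.
(The classical prediction exceeds c; the relativistic result does not.)

Δ = 0.356c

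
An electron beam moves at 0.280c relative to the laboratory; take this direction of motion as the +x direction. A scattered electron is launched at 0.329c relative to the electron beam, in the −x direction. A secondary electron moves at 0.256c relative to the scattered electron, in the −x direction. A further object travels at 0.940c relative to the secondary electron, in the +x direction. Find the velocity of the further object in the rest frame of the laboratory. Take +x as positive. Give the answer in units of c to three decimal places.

+0.890c

Apply u = (u' + v)/(1 + u'v/c²) successively, working outward toward the laboratory.
Start: velocity of the electron beam relative to the laboratory = 0.2800c.
Compose with the scattered electron (u' = -0.329 in the electron beam frame): u_1 = (-0.329 + 0.280) / (1 + (-0.329)·0.280) = -0.0490/0.9079 = -0.0540.
Compose with the secondary electron (u' = -0.256 in the scattered electron frame): u_2 = (-0.256 + (-0.054)) / (1 + (-0.256)·(-0.054)) = -0.3100/1.0138 = -0.3057.
Compose with the further object (u' = 0.940 in the secondary electron frame): u_3 = (0.940 + (-0.306)) / (1 + 0.940·(-0.306)) = 0.6343/0.7126 = 0.8901.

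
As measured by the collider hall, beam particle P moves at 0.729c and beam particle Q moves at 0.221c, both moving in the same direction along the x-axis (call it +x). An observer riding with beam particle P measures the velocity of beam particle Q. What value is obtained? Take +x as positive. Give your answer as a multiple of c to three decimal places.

-0.606c

β_A = 0.729, β_B = 0.221.
Transform to A's frame with the inverse velocity-addition law: u' = (u − v)/(1 − uv/c²), taking u = β_B and v = β_A.
u' = (0.221 − 0.729) / (1 − (0.729)(0.221)) = -0.5080/0.8389 = -0.6056.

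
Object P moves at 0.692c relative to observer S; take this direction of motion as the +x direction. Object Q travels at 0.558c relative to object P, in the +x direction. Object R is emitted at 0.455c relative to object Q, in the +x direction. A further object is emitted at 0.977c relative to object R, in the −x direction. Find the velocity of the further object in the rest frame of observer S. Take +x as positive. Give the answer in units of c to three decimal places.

Apply u = (u' + v)/(1 + u'v/c²) successively, working outward toward observer S.
Start: velocity of object P relative to observer S = 0.6920c.
Compose with object Q (u' = 0.558 in object P frame): u_1 = (0.558 + 0.692) / (1 + 0.558·0.692) = 1.2500/1.3861 = 0.9018.
Compose with object R (u' = 0.455 in object Q frame): u_2 = (0.455 + 0.902) / (1 + 0.455·0.902) = 1.3568/1.4103 = 0.9620.
Compose with the further object (u' = -0.977 in object R frame): u_3 = (-0.977 + 0.962) / (1 + (-0.977)·0.962) = -0.0150/0.0601 = -0.2489.

-0.249c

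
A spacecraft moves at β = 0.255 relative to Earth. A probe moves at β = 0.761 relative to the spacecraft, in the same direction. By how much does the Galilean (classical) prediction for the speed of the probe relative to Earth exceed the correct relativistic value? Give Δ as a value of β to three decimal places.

Galilean: u_cl = 0.761 + 0.255 = 1.0160.
Relativistic: u_rel = (0.761 + 0.255) / (1 + 0.761·0.255) = 1.0160/1.1941 = 0.8509.
Δ = 1.0160 − 0.8509 = 0.1651.
(The classical prediction exceeds c; the relativistic result does not.)

Δ = 0.165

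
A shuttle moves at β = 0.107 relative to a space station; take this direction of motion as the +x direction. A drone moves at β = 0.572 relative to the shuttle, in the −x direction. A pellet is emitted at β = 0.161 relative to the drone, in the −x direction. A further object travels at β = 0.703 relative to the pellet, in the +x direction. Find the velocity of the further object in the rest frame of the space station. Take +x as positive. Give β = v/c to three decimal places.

β = +0.166

Apply u = (u' + v)/(1 + u'v/c²) successively, working outward toward the space station.
Start: velocity of the shuttle relative to the space station = 0.1070c.
Compose with the drone (u' = -0.572 in the shuttle frame): u_1 = (-0.572 + 0.107) / (1 + (-0.572)·0.107) = -0.4650/0.9388 = -0.4953.
Compose with the pellet (u' = -0.161 in the drone frame): u_2 = (-0.161 + (-0.495)) / (1 + (-0.161)·(-0.495)) = -0.6563/1.0797 = -0.6078.
Compose with the further object (u' = 0.703 in the pellet frame): u_3 = (0.703 + (-0.608)) / (1 + 0.703·(-0.608)) = 0.0952/0.5727 = 0.1662.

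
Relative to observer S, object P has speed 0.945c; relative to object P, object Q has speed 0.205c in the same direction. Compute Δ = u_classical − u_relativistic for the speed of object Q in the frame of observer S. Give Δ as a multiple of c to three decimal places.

Δ = 0.187c

Galilean: u_cl = 0.205 + 0.945 = 1.1500.
Relativistic: u_rel = (0.205 + 0.945) / (1 + 0.205·0.945) = 1.1500/1.1937 = 0.9634.
Δ = 1.1500 − 0.9634 = 0.1866.
(The classical prediction exceeds c; the relativistic result does not.)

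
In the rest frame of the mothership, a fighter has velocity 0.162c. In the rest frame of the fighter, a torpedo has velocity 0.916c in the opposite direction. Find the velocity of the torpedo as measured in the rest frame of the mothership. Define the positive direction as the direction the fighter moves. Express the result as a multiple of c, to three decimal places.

With v = 0.162 and u' = -0.916 (in units of c),
u = (u' + v)/(1 + u'v/c²):
u = (-0.916 + 0.162) / (1 + (-0.916)·0.162) = -0.7540/0.8516 = -0.8854
(Galilean addition would give -0.754c.)

-0.885c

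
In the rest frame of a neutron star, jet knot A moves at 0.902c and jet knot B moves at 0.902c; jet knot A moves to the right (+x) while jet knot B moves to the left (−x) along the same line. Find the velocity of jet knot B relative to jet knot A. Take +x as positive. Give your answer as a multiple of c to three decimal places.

β_A = 0.902, β_B = -0.902.
Transform to A's frame with the inverse velocity-addition law: u' = (u − v)/(1 − uv/c²), taking u = β_B and v = β_A.
u' = (-0.902 − 0.902) / (1 − (0.902)(-0.902)) = -1.8040/1.8136 = -0.9947.

-0.995c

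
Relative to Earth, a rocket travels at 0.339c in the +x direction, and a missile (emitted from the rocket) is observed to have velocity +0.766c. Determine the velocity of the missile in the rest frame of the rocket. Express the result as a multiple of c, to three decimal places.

Invert the composition law: u' = (u − v)/(1 − uv/c²).
u' = (0.766 − 0.339) / (1 − (0.766)(0.339)) = 0.4270/0.7403 = 0.5768.

+0.577c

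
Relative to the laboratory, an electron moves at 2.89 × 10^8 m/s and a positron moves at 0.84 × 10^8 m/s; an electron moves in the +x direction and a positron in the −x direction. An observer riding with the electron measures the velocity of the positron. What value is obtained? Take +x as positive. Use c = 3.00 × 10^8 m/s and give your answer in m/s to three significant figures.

-2.94 × 10^8 m/s

β_A = 0.963, β_B = -0.280 (dividing each by c = 3.00 × 10^8 m/s).
Transform to A's frame with the inverse velocity-addition law: u' = (u − v)/(1 − uv/c²), taking u = β_B and v = β_A.
u' = (-0.280 − 0.963) / (1 − (0.963)(-0.280)) = -1.2433/1.2697 = -0.9792.
u' = -0.9792 × 3.00 × 10^8 m/s.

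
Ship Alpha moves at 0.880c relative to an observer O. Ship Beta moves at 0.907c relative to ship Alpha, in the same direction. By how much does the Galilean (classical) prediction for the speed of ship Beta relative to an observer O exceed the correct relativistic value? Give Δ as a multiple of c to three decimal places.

Δ = 0.793c

Galilean: u_cl = 0.907 + 0.880 = 1.7870.
Relativistic: u_rel = (0.907 + 0.880) / (1 + 0.907·0.880) = 1.7870/1.7982 = 0.9938.
Δ = 1.7870 − 0.9938 = 0.7932.
(The classical prediction exceeds c; the relativistic result does not.)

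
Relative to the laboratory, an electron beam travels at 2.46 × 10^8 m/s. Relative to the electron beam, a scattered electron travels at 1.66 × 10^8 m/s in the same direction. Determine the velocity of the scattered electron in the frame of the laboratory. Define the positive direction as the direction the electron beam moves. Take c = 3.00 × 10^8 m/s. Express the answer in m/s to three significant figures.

2.83 × 10^8 m/s

In units of c (dividing by 3.00 × 10^8 m/s): v = 0.820, u' = 0.553.
u = (u' + v)/(1 + u'v/c²):
u = (0.553 + 0.820) / (1 + 0.553·0.820) = 1.3733/1.4537 = 0.9447
(Galilean addition would give +1.373c, exceeding c.)
Converting back: u = 0.9447 × 3.00 × 10^8 m/s.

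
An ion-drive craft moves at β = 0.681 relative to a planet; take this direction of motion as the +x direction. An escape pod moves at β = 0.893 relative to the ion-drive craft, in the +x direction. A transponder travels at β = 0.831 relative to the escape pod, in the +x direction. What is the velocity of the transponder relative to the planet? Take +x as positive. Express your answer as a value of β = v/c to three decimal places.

β = 0.998

Apply u = (u' + v)/(1 + u'v/c²) successively, working outward toward the planet.
Start: velocity of the ion-drive craft relative to the planet = 0.6810c.
Compose with the escape pod (u' = 0.893 in the ion-drive craft frame): u_1 = (0.893 + 0.681) / (1 + 0.893·0.681) = 1.5740/1.6081 = 0.9788.
Compose with the transponder (u' = 0.831 in the escape pod frame): u_2 = (0.831 + 0.979) / (1 + 0.831·0.979) = 1.8098/1.8134 = 0.9980.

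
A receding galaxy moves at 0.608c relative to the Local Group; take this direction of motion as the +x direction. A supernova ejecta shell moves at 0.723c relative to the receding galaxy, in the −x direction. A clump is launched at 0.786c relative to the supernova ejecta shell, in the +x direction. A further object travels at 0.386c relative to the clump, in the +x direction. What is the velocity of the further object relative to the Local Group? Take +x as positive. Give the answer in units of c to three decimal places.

+0.851c

Apply u = (u' + v)/(1 + u'v/c²) successively, working outward toward the Local Group.
Start: velocity of the receding galaxy relative to the Local Group = 0.6080c.
Compose with the supernova ejecta shell (u' = -0.723 in the receding galaxy frame): u_1 = (-0.723 + 0.608) / (1 + (-0.723)·0.608) = -0.1150/0.5604 = -0.2052.
Compose with the clump (u' = 0.786 in the supernova ejecta shell frame): u_2 = (0.786 + (-0.205)) / (1 + 0.786·(-0.205)) = 0.5808/0.8387 = 0.6925.
Compose with the further object (u' = 0.386 in the clump frame): u_3 = (0.386 + 0.692) / (1 + 0.386·0.692) = 1.0785/1.2673 = 0.8510.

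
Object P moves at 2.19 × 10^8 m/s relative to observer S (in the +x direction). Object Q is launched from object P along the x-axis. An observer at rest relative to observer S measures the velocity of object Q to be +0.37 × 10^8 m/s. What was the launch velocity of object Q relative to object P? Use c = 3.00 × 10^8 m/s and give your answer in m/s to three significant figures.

-2.00 × 10^8 m/s

v = 0.730c, u = 0.123c.
Invert the composition law: u' = (u − v)/(1 − uv/c²).
u' = (0.123 − 0.730) / (1 − (0.123)(0.730)) = -0.6067/0.9100 = -0.6667.
u' = -0.6667 × 3.00 × 10^8 m/s.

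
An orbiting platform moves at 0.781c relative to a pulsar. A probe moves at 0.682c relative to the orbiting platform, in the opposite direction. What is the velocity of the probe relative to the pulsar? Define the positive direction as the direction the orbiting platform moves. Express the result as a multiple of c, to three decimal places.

+0.212c

With v = 0.781 and u' = -0.682 (in units of c),
u = (u' + v)/(1 + u'v/c²):
u = (-0.682 + 0.781) / (1 + (-0.682)·0.781) = 0.0990/0.4674 = 0.2118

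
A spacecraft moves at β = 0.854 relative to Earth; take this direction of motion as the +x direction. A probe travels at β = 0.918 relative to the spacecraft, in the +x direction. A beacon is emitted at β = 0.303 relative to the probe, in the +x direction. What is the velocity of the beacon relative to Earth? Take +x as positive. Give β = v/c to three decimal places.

Apply u = (u' + v)/(1 + u'v/c²) successively, working outward toward Earth.
Start: velocity of the spacecraft relative to Earth = 0.8540c.
Compose with the probe (u' = 0.918 in the spacecraft frame): u_1 = (0.918 + 0.854) / (1 + 0.918·0.854) = 1.7720/1.7840 = 0.9933.
Compose with the beacon (u' = 0.303 in the probe frame): u_2 = (0.303 + 0.993) / (1 + 0.303·0.993) = 1.2963/1.3010 = 0.9964.

β = 0.996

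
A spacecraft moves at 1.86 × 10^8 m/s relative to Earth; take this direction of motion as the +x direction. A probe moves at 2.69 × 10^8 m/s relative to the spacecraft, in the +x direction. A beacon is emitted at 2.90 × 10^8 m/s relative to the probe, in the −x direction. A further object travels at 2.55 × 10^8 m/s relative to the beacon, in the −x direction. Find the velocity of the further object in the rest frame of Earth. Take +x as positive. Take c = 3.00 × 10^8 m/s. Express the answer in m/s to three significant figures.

Apply u = (u' + v)/(1 + u'v/c²) successively, working outward toward Earth.
(Dividing each given speed by c = 3.00 × 10^8 m/s to work in units of c.)
Start: velocity of the spacecraft relative to Earth = 0.6200c.
Compose with the probe (u' = 0.897 in the spacecraft frame): u_1 = (0.897 + 0.620) / (1 + 0.897·0.620) = 1.5167/1.5559 = 0.9748.
Compose with the beacon (u' = -0.967 in the probe frame): u_2 = (-0.967 + 0.975) / (1 + (-0.967)·0.975) = 0.0081/0.0577 = 0.1403.
Compose with the further object (u' = -0.850 in the beacon frame): u_3 = (-0.850 + 0.140) / (1 + (-0.850)·0.140) = -0.7097/0.8808 = -0.8058.
So u = -0.8058 × 3.00 × 10^8 m/s.

-2.42 × 10^8 m/s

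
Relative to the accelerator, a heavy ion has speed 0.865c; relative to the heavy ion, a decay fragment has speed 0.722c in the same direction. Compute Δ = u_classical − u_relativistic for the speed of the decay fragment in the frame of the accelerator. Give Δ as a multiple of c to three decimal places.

Galilean: u_cl = 0.722 + 0.865 = 1.5870.
Relativistic: u_rel = (0.722 + 0.865) / (1 + 0.722·0.865) = 1.5870/1.6245 = 0.9769.
Δ = 1.5870 − 0.9769 = 0.6101.
(The classical prediction exceeds c; the relativistic result does not.)

Δ = 0.610c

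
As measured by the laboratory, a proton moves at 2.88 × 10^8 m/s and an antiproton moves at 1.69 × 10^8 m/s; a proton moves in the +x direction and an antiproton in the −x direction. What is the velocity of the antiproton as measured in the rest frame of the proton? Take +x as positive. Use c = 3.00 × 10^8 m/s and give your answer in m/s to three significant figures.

-2.97 × 10^8 m/s

β_A = 0.960, β_B = -0.563 (dividing each by c = 3.00 × 10^8 m/s).
Transform to A's frame with the inverse velocity-addition law: u' = (u − v)/(1 − uv/c²), taking u = β_B and v = β_A.
u' = (-0.563 − 0.960) / (1 − (0.960)(-0.563)) = -1.5233/1.5408 = -0.9887.
u' = -0.9887 × 3.00 × 10^8 m/s.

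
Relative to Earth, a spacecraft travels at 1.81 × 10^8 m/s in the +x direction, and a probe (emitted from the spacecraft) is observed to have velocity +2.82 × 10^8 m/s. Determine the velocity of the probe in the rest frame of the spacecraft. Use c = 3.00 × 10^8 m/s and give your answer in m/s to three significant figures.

+2.33 × 10^8 m/s

v = 0.603c, u = 0.940c.
Invert the composition law: u' = (u − v)/(1 − uv/c²).
u' = (0.940 − 0.603) / (1 − (0.940)(0.603)) = 0.3367/0.4329 = 0.7778.
u' = 0.7778 × 3.00 × 10^8 m/s.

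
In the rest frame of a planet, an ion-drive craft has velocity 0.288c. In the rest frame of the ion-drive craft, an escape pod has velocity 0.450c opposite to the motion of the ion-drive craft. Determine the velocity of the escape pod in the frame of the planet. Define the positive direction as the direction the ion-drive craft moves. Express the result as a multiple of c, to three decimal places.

-0.186c

With v = 0.288 and u' = -0.450 (in units of c),
u = (u' + v)/(1 + u'v/c²):
u = (-0.450 + 0.288) / (1 + (-0.450)·0.288) = -0.1620/0.8704 = -0.1861
(Galilean addition would give -0.162c.)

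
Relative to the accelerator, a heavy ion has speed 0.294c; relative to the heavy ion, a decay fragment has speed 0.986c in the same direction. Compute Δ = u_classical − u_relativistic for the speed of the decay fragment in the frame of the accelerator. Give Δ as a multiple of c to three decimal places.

Galilean: u_cl = 0.986 + 0.294 = 1.2800.
Relativistic: u_rel = (0.986 + 0.294) / (1 + 0.986·0.294) = 1.2800/1.2899 = 0.9923.
Δ = 1.2800 − 0.9923 = 0.2877.
(The classical prediction exceeds c; the relativistic result does not.)

Δ = 0.288c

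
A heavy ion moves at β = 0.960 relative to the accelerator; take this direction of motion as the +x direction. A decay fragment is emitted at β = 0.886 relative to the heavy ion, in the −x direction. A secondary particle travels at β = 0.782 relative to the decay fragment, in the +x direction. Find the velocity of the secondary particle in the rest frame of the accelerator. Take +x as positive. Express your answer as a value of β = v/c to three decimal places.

Apply u = (u' + v)/(1 + u'v/c²) successively, working outward toward the accelerator.
Start: velocity of the heavy ion relative to the accelerator = 0.9600c.
Compose with the decay fragment (u' = -0.886 in the heavy ion frame): u_1 = (-0.886 + 0.960) / (1 + (-0.886)·0.960) = 0.0740/0.1494 = 0.4952.
Compose with the secondary particle (u' = 0.782 in the decay fragment frame): u_2 = (0.782 + 0.495) / (1 + 0.782·0.495) = 1.2772/1.3872 = 0.9207.

β = +0.921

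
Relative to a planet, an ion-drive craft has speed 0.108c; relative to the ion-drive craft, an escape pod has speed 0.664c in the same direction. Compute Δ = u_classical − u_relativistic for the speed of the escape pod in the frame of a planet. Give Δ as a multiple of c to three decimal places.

Galilean: u_cl = 0.664 + 0.108 = 0.7720.
Relativistic: u_rel = (0.664 + 0.108) / (1 + 0.664·0.108) = 0.7720/1.0717 = 0.7203.
Δ = 0.7720 − 0.7203 = 0.0517.

Δ = 0.052c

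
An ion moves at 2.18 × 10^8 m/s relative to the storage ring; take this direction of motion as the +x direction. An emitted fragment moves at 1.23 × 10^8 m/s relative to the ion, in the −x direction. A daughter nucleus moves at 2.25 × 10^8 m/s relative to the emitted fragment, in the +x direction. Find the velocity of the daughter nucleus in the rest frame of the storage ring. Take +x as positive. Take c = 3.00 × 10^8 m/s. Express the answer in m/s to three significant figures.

Apply u = (u' + v)/(1 + u'v/c²) successively, working outward toward the storage ring.
(Dividing each given speed by c = 3.00 × 10^8 m/s to work in units of c.)
Start: velocity of the ion relative to the storage ring = 0.7267c.
Compose with the emitted fragment (u' = -0.410 in the ion frame): u_1 = (-0.410 + 0.727) / (1 + (-0.410)·0.727) = 0.3167/0.7021 = 0.4510.
Compose with the daughter nucleus (u' = 0.750 in the emitted fragment frame): u_2 = (0.750 + 0.451) / (1 + 0.750·0.451) = 1.2010/1.3383 = 0.8975.
So u = 0.8975 × 3.00 × 10^8 m/s.

+2.69 × 10^8 m/s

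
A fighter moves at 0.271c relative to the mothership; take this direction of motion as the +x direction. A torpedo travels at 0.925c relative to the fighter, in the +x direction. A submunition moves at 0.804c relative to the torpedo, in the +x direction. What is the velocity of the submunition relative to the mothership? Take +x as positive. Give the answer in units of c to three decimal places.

0.995c

Apply u = (u' + v)/(1 + u'v/c²) successively, working outward toward the mothership.
Start: velocity of the fighter relative to the mothership = 0.2710c.
Compose with the torpedo (u' = 0.925 in the fighter frame): u_1 = (0.925 + 0.271) / (1 + 0.925·0.271) = 1.1960/1.2507 = 0.9563.
Compose with the submunition (u' = 0.804 in the torpedo frame): u_2 = (0.804 + 0.956) / (1 + 0.804·0.956) = 1.7603/1.7689 = 0.9952.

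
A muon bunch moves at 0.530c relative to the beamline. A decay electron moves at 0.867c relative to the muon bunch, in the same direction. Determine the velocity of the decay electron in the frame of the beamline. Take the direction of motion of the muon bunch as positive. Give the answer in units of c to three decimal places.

0.957c

With v = 0.530 and u' = 0.867 (in units of c),
u = (u' + v)/(1 + u'v/c²):
u = (0.867 + 0.530) / (1 + 0.867·0.530) = 1.3970/1.4595 = 0.9572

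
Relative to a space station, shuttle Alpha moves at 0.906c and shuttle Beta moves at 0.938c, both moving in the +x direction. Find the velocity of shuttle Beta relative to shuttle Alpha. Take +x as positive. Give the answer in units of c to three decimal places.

β_A = 0.906, β_B = 0.938.
Transform to A's frame with the inverse velocity-addition law: u' = (u − v)/(1 − uv/c²), taking u = β_B and v = β_A.
u' = (0.938 − 0.906) / (1 − (0.906)(0.938)) = 0.0320/0.1502 = 0.2131.

+0.213c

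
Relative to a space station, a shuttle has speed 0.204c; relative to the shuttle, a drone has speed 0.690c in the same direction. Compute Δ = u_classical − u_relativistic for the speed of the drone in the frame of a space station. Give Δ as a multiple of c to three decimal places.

Galilean: u_cl = 0.690 + 0.204 = 0.8940.
Relativistic: u_rel = (0.690 + 0.204) / (1 + 0.690·0.204) = 0.8940/1.1408 = 0.7837.
Δ = 0.8940 − 0.7837 = 0.1103.

Δ = 0.110c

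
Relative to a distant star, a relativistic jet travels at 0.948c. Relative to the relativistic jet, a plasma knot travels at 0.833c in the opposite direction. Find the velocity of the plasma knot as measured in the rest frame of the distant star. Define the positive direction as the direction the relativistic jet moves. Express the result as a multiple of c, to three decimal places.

With v = 0.948 and u' = -0.833 (in units of c),
u = (u' + v)/(1 + u'v/c²):
u = (-0.833 + 0.948) / (1 + (-0.833)·0.948) = 0.1150/0.2103 = 0.5468
(Galilean addition would give +0.115c.)

+0.547c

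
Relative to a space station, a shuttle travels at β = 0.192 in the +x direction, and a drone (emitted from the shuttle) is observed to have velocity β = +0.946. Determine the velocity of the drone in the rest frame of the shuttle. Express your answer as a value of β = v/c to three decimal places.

β = +0.921

Invert the composition law: u' = (u − v)/(1 − uv/c²).
u' = (0.946 − 0.192) / (1 − (0.946)(0.192)) = 0.7540/0.8184 = 0.9213.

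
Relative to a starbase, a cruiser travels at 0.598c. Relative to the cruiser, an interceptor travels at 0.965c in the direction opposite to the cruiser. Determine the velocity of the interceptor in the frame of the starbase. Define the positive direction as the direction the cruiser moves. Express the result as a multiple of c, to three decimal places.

With v = 0.598 and u' = -0.965 (in units of c),
u = (u' + v)/(1 + u'v/c²):
u = (-0.965 + 0.598) / (1 + (-0.965)·0.598) = -0.3670/0.4229 = -0.8678
(Galilean addition would give -0.367c.)

-0.868c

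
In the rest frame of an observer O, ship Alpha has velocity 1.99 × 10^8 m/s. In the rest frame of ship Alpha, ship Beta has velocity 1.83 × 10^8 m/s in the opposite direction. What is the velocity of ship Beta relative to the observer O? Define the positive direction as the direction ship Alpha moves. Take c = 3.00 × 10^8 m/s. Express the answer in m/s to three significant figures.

In units of c (dividing by 3.00 × 10^8 m/s): v = 0.663, u' = -0.610.
u = (u' + v)/(1 + u'v/c²):
u = (-0.610 + 0.663) / (1 + (-0.610)·0.663) = 0.0533/0.5954 = 0.0896
Converting back: u = 0.0896 × 3.00 × 10^8 m/s.

+2.69 × 10^7 m/s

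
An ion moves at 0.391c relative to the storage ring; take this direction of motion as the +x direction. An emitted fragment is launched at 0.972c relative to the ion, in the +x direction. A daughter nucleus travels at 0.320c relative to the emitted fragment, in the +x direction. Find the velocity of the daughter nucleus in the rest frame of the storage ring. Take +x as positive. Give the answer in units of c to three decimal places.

Apply u = (u' + v)/(1 + u'v/c²) successively, working outward toward the storage ring.
Start: velocity of the ion relative to the storage ring = 0.3910c.
Compose with the emitted fragment (u' = 0.972 in the ion frame): u_1 = (0.972 + 0.391) / (1 + 0.972·0.391) = 1.3630/1.3801 = 0.9876.
Compose with the daughter nucleus (u' = 0.320 in the emitted fragment frame): u_2 = (0.320 + 0.988) / (1 + 0.320·0.988) = 1.3076/1.3160 = 0.9936.

0.994c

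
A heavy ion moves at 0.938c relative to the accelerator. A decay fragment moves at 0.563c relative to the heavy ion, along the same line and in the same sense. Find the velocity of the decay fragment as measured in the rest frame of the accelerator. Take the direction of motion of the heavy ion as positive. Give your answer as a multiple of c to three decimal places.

0.982c

With v = 0.938 and u' = 0.563 (in units of c),
u = (u' + v)/(1 + u'v/c²):
u = (0.563 + 0.938) / (1 + 0.563·0.938) = 1.5010/1.5281 = 0.9823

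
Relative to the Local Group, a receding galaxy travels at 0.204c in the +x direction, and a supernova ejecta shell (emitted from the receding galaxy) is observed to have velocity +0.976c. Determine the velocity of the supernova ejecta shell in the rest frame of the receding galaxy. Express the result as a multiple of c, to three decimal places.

+0.964c

Invert the composition law: u' = (u − v)/(1 − uv/c²).
u' = (0.976 − 0.204) / (1 − (0.976)(0.204)) = 0.7720/0.8009 = 0.9639.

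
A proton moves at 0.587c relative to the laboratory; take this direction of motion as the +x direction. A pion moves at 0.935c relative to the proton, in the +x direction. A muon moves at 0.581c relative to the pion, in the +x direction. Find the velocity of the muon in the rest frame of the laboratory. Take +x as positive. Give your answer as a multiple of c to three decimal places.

0.995c

Apply u = (u' + v)/(1 + u'v/c²) successively, working outward toward the laboratory.
Start: velocity of the proton relative to the laboratory = 0.5870c.
Compose with the pion (u' = 0.935 in the proton frame): u_1 = (0.935 + 0.587) / (1 + 0.935·0.587) = 1.5220/1.5488 = 0.9827.
Compose with the muon (u' = 0.581 in the pion frame): u_2 = (0.581 + 0.983) / (1 + 0.581·0.983) = 1.5637/1.5709 = 0.9954.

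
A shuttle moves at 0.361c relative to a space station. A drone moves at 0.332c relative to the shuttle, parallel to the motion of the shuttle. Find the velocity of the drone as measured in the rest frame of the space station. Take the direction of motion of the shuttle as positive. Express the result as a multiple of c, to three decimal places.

With v = 0.361 and u' = 0.332 (in units of c),
u = (u' + v)/(1 + u'v/c²):
u = (0.332 + 0.361) / (1 + 0.332·0.361) = 0.6930/1.1199 = 0.6188
(Galilean addition would give +0.693c.)

0.619c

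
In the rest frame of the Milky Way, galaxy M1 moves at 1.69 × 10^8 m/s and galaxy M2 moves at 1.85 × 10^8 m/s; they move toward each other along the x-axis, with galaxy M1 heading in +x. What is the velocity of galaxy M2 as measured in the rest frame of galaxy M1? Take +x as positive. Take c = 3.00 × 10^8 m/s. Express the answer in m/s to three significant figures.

-2.63 × 10^8 m/s

β_A = 0.563, β_B = -0.617 (dividing each by c = 3.00 × 10^8 m/s).
Transform to A's frame with the inverse velocity-addition law: u' = (u − v)/(1 − uv/c²), taking u = β_B and v = β_A.
u' = (-0.617 − 0.563) / (1 − (0.563)(-0.617)) = -1.1800/1.3474 = -0.8758.
u' = -0.8758 × 3.00 × 10^8 m/s.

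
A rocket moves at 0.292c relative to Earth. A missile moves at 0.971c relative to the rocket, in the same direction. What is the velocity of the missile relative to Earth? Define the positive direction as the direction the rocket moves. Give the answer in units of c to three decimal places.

With v = 0.292 and u' = 0.971 (in units of c),
u = (u' + v)/(1 + u'v/c²):
u = (0.971 + 0.292) / (1 + 0.971·0.292) = 1.2630/1.2835 = 0.9840
(Galilean addition would give +1.263c, exceeding c.)

0.984c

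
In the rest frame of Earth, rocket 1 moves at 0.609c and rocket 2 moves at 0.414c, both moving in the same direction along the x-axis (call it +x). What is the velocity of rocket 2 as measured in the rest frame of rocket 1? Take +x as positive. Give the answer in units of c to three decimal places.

-0.261c

β_A = 0.609, β_B = 0.414.
Transform to A's frame with the inverse velocity-addition law: u' = (u − v)/(1 − uv/c²), taking u = β_B and v = β_A.
u' = (0.414 − 0.609) / (1 − (0.609)(0.414)) = -0.1950/0.7479 = -0.2607.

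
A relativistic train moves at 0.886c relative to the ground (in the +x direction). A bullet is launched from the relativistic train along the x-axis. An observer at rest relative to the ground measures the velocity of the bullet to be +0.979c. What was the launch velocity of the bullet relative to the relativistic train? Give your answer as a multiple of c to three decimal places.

Invert the composition law: u' = (u − v)/(1 − uv/c²).
u' = (0.979 − 0.886) / (1 − (0.979)(0.886)) = 0.0930/0.1326 = 0.7013.

+0.701c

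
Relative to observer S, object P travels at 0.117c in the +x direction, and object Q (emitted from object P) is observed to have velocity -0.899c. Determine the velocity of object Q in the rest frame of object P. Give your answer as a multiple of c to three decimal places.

-0.919c

Invert the composition law: u' = (u − v)/(1 − uv/c²).
u' = (-0.899 − 0.117) / (1 − (-0.899)(0.117)) = -1.0160/1.1052 = -0.9193.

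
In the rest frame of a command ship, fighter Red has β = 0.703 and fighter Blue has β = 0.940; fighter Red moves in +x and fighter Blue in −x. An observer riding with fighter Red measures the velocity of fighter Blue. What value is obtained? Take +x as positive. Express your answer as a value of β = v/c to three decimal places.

β = -0.989

β_A = 0.703, β_B = -0.940.
Transform to A's frame with the inverse velocity-addition law: u' = (u − v)/(1 − uv/c²), taking u = β_B and v = β_A.
u' = (-0.940 − 0.703) / (1 − (0.703)(-0.940)) = -1.6430/1.6608 = -0.9893.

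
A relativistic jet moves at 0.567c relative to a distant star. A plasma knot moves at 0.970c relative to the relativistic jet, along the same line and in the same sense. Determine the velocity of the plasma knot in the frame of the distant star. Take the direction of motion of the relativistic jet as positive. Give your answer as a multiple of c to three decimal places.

With v = 0.567 and u' = 0.970 (in units of c),
u = (u' + v)/(1 + u'v/c²):
u = (0.970 + 0.567) / (1 + 0.970·0.567) = 1.5370/1.5500 = 0.9916

0.992c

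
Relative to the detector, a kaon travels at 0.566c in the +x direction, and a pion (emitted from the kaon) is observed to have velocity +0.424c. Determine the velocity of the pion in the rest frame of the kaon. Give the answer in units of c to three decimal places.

Invert the composition law: u' = (u − v)/(1 − uv/c²).
u' = (0.424 − 0.566) / (1 − (0.424)(0.566)) = -0.1420/0.7600 = -0.1868.

-0.187c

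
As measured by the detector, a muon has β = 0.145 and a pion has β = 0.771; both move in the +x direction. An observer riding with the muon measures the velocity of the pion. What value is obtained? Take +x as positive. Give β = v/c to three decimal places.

β_A = 0.145, β_B = 0.771.
Transform to A's frame with the inverse velocity-addition law: u' = (u − v)/(1 − uv/c²), taking u = β_B and v = β_A.
u' = (0.771 − 0.145) / (1 − (0.145)(0.771)) = 0.6260/0.8882 = 0.7048.

β = +0.705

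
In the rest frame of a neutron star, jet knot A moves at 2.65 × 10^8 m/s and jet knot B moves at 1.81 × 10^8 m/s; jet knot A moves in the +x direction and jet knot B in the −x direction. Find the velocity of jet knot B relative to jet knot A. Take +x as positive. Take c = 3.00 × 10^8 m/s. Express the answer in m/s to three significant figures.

-2.91 × 10^8 m/s

β_A = 0.883, β_B = -0.603 (dividing each by c = 3.00 × 10^8 m/s).
Transform to A's frame with the inverse velocity-addition law: u' = (u − v)/(1 − uv/c²), taking u = β_B and v = β_A.
u' = (-0.603 − 0.883) / (1 − (0.883)(-0.603)) = -1.4867/1.5329 = -0.9698.
u' = -0.9698 × 3.00 × 10^8 m/s.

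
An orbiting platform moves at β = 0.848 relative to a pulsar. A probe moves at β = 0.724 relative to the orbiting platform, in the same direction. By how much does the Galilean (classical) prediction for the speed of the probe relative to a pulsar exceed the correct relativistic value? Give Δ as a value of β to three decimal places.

Δ = 0.598

Galilean: u_cl = 0.724 + 0.848 = 1.5720.
Relativistic: u_rel = (0.724 + 0.848) / (1 + 0.724·0.848) = 1.5720/1.6140 = 0.9740.
Δ = 1.5720 − 0.9740 = 0.5980.
(The classical prediction exceeds c; the relativistic result does not.)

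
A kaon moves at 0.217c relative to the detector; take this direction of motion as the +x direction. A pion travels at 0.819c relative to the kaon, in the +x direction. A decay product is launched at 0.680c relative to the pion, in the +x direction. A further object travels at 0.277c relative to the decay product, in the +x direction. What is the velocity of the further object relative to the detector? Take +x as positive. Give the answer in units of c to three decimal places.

0.986c

Apply u = (u' + v)/(1 + u'v/c²) successively, working outward toward the detector.
Start: velocity of the kaon relative to the detector = 0.2170c.
Compose with the pion (u' = 0.819 in the kaon frame): u_1 = (0.819 + 0.217) / (1 + 0.819·0.217) = 1.0360/1.1777 = 0.8797.
Compose with the decay product (u' = 0.680 in the pion frame): u_2 = (0.680 + 0.880) / (1 + 0.680·0.880) = 1.5597/1.5982 = 0.9759.
Compose with the further object (u' = 0.277 in the decay product frame): u_3 = (0.277 + 0.976) / (1 + 0.277·0.976) = 1.2529/1.2703 = 0.9863.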